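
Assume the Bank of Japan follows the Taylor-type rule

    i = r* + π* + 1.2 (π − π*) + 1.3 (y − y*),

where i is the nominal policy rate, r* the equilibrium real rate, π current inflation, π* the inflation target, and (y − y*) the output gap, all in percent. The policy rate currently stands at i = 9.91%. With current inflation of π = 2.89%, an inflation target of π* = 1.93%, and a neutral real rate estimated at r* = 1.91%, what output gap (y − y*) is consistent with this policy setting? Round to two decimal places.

3.78%

1.3 (y − y*) = 9.91 − 1.91 − 1.93 − 1.2 × (2.89 − 1.93) = 4.918
(y − y*) = 4.918 / 1.3 = 3.78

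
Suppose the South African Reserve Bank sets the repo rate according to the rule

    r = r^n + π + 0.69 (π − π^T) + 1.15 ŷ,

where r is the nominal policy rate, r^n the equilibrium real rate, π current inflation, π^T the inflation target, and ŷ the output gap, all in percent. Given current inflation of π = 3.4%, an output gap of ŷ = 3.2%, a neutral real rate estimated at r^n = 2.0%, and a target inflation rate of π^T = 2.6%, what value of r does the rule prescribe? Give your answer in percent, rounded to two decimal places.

9.63%

r = 2.0 + 3.4 + 0.69 × (3.4 − 2.6) + 1.15 × 3.2
   = 2.0 + 3.4 + 0.552 + 3.68 = 9.63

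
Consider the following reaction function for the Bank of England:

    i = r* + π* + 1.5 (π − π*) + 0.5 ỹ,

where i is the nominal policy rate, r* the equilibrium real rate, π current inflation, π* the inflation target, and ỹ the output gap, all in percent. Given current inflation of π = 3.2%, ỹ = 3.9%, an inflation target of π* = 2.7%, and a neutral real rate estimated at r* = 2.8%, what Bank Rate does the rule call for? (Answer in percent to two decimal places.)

8.20%

i = 2.8 + 2.7 + 1.5 × (3.2 − 2.7) + 0.5 × 3.9
   = 2.8 + 2.7 + 0.75 + 1.95 = 8.20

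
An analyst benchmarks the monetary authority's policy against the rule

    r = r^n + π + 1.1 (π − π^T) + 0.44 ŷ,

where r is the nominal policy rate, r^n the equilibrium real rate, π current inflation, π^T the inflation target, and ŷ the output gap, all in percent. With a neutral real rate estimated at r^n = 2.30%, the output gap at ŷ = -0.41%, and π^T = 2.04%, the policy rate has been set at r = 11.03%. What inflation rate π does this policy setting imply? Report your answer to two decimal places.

Collecting π: r = r^n + (1 + 1.1) π − 1.1 π^T + 0.44 ŷ
2.1 π = 11.03 − 2.30 + 1.1 × 2.04 − 0.44 × (-0.41) = 11.1544
π = 11.1544 / 2.1 = 5.31

5.31%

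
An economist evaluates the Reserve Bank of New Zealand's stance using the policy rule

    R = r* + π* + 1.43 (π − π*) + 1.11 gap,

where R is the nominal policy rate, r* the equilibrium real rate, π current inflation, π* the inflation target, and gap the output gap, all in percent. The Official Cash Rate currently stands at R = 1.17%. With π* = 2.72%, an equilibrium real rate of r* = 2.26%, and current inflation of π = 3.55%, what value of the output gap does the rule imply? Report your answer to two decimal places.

-4.50%

1.11 gap = 1.17 − 2.26 − 2.72 − 1.43 × (3.55 − 2.72) = -4.9969
gap = -4.9969 / 1.11 = -4.50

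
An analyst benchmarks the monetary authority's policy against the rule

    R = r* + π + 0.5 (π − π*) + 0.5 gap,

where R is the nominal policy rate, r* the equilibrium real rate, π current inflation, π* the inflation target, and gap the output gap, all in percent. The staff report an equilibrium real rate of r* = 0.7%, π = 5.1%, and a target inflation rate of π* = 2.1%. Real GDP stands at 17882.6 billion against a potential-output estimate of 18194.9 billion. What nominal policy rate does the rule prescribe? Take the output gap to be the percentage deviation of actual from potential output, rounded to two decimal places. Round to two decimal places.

6.44%

Output gap = 100 × (17882.6 − 18194.9) / 18194.9 = -1.72%.
R = 0.70 + 5.10 + 0.5 × (5.10 − 2.10) + 0.5 × (-1.72)
   = 0.70 + 5.1 + 1.5 − 0.86 = 6.44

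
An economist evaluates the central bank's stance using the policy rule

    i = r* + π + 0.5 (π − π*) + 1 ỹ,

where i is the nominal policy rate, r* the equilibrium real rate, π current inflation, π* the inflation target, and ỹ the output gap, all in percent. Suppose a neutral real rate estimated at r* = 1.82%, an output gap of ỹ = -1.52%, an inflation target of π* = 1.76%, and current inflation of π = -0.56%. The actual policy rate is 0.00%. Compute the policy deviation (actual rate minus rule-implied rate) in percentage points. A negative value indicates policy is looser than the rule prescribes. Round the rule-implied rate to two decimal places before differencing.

i = 1.82 + (-0.56) + 0.5 × (-0.56 − 1.76) + 1 × (-1.52)
   = 1.82 − 0.56 − 1.16 − 1.52 = -1.42
Deviation = 0.00 − (-1.42) = 1.42 pp.

1.42 pp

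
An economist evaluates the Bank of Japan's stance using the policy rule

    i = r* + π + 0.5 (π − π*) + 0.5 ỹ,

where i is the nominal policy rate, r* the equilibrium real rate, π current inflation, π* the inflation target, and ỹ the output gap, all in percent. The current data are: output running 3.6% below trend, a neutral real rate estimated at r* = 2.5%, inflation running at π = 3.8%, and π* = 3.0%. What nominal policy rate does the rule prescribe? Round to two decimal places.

Output 3.6% below potential → ỹ = -3.6.
i = 2.5 + 3.8 + 0.5 × (3.8 − 3.0) + 0.5 × (-3.6)
   = 2.5 + 3.8 + 0.4 − 1.8 = 4.90

4.90%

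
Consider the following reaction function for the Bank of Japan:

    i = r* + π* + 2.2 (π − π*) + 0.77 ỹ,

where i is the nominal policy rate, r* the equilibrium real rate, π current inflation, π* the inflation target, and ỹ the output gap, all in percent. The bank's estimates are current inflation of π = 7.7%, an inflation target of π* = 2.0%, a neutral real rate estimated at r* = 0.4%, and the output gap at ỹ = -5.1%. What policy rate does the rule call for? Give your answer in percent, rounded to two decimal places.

i = 0.4 + 2.0 + 2.2 × (7.7 − 2.0) + 0.77 × (-5.1)
   = 0.4 + 2 + 12.54 − 3.927 = 11.01

11.01%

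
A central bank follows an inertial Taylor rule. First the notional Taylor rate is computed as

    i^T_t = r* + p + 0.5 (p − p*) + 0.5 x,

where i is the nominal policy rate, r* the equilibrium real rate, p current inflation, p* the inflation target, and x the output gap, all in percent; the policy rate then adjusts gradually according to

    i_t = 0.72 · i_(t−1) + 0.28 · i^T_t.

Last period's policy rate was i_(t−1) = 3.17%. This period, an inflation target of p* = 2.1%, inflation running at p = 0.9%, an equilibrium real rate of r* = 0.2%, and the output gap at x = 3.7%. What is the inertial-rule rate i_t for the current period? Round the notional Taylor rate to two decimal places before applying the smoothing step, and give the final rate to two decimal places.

2.94%

i^T_t = 0.2 + 0.9 + 0.5 × (0.9 − 2.1) + 0.5 × 3.7
   = 0.2 + 0.9 − 0.6 + 1.85 = 2.35
i_t = 0.72 × 3.17 + 0.28 × 2.35 = 2.2824 + 0.658 = 2.94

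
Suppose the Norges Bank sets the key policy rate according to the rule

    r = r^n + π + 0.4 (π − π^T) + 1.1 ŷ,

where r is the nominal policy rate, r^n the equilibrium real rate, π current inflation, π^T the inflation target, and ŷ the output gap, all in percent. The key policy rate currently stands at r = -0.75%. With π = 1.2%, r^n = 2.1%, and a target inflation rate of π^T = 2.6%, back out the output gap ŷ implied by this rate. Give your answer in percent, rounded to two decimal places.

-3.17%

1.1 ŷ = -0.75 − 2.1 − 1.2 − 0.4 × (1.2 − 2.6) = -3.49
ŷ = -3.49 / 1.1 = -3.17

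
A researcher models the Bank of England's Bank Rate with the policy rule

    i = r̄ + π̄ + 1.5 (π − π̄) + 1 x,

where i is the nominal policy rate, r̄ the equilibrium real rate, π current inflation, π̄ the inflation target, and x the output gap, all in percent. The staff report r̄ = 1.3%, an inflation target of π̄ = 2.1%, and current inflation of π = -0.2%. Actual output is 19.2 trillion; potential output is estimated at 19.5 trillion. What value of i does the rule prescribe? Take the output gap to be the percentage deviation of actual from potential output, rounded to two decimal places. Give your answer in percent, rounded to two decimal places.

-1.59%

Output gap = 100 × (19.2 − 19.5) / 19.5 = -1.54%.
i = 1.30 + 2.10 + 1.5 × (-0.20 − 2.10) + 1 × (-1.54)
   = 1.30 + 2.1 − 3.45 − 1.54 = -1.59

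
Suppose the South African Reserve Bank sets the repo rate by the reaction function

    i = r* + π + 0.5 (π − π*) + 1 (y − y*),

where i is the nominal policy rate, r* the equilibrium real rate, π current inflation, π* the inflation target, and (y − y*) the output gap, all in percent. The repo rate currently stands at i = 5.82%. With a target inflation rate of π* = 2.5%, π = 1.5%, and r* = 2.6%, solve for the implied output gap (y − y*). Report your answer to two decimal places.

2.22%

1 (y − y*) = 5.82 − 2.6 − 1.5 − 0.5 × (1.5 − 2.5) = 2.22
(y − y*) = 2.22 / 1 = 2.22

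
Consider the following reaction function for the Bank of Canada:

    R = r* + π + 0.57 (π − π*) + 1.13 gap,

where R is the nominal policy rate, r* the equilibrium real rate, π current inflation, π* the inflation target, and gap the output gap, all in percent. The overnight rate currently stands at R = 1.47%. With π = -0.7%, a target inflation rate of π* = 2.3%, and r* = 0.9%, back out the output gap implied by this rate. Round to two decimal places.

2.64%

1.13 gap = 1.47 − 0.9 − (-0.7) − 0.57 × ((-0.7) − 2.3) = 2.98
gap = 2.98 / 1.13 = 2.64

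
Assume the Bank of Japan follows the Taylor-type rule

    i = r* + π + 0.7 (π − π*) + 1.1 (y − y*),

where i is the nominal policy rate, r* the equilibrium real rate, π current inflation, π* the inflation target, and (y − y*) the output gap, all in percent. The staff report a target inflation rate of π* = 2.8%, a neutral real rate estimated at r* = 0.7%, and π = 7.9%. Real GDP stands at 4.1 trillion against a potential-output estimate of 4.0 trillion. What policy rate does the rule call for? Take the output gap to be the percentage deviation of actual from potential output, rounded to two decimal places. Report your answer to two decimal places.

14.92%

Output gap = 100 × (4.1 − 4.0) / 4.0 = 2.50%.
i = 0.70 + 7.90 + 0.7 × (7.90 − 2.80) + 1.1 × 2.50
   = 0.70 + 7.9 + 3.57 + 2.75 = 14.92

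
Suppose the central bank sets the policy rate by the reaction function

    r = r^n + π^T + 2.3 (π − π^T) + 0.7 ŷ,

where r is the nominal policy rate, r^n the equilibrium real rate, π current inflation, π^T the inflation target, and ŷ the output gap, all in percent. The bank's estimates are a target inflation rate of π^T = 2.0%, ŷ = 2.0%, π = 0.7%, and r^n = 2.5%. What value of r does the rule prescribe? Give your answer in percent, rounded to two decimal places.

r = 2.5 + 2.0 + 2.3 × (0.7 − 2.0) + 0.7 × 2.0
   = 2.5 + 2 − 2.99 + 1.4 = 2.91

2.91%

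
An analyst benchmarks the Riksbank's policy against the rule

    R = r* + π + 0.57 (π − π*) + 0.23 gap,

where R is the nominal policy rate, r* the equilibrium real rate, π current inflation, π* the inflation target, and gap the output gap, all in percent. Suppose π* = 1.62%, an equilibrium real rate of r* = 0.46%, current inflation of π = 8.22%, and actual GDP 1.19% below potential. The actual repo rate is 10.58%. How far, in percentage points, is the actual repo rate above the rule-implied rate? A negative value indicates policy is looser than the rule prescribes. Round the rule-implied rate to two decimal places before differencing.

-1.59 pp

Output 1.19% below potential → gap = -1.19.
R = 0.46 + 8.22 + 0.57 × (8.22 − 1.62) + 0.23 × (-1.19)
   = 0.46 + 8.22 + 3.762 − 0.2737 = 12.17
Deviation = 10.58 − 12.17 = -1.59 pp.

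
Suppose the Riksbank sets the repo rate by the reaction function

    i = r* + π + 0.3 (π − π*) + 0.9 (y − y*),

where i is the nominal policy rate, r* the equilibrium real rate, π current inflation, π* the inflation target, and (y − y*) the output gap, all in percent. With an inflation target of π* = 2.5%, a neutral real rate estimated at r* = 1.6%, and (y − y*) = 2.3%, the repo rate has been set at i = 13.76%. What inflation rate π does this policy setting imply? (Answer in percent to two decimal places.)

8.34%

Collecting π: i = r* + (1 + 0.3) π − 0.3 π* + 0.9 (y − y*)
1.3 π = 13.76 − 1.6 + 0.3 × 2.5 − 0.9 × 2.3 = 10.84
π = 10.84 / 1.3 = 8.34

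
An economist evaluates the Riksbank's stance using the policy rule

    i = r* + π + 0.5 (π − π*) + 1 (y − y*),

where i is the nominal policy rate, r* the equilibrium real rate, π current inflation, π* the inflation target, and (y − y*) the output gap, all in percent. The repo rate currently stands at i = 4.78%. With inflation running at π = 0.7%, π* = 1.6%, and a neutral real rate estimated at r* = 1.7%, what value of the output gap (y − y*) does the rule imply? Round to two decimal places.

1 (y − y*) = 4.78 − 1.7 − 0.7 − 0.5 × (0.7 − 1.6) = 2.83
(y − y*) = 2.83 / 1 = 2.83

2.83%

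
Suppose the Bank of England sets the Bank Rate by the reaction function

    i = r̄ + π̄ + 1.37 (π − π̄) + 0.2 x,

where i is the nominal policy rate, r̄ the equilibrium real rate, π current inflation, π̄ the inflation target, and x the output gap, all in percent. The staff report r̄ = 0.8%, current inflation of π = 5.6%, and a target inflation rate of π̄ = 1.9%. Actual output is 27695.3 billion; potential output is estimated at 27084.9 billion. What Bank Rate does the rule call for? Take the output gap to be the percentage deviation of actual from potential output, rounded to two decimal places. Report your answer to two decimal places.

8.22%

Output gap = 100 × (27695.3 − 27084.9) / 27084.9 = 2.25%.
i = 0.80 + 1.90 + 1.37 × (5.60 − 1.90) + 0.2 × 2.25
   = 0.80 + 1.9 + 5.069 + 0.45 = 8.22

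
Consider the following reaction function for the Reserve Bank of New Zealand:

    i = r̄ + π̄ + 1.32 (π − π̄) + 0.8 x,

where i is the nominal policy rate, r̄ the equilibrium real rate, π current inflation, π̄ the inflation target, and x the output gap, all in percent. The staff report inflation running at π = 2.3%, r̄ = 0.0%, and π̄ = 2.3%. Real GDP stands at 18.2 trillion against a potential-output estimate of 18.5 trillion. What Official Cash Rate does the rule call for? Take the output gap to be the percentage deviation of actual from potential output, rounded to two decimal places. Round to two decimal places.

1.00%

Output gap = 100 × (18.2 − 18.5) / 18.5 = -1.62%.
i = 0.00 + 2.30 + 1.32 × (2.30 − 2.30) + 0.8 × (-1.62)
   = 0.00 + 2.3 + 0 − 1.296 = 1.00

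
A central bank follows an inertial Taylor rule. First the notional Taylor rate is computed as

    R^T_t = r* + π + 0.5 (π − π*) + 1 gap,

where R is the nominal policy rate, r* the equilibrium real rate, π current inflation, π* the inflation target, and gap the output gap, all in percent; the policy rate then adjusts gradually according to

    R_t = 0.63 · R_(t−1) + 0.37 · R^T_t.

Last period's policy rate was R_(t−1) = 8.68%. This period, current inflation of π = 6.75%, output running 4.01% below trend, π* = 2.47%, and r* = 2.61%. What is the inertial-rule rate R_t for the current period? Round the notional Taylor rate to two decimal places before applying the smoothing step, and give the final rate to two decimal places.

8.24%

Output 4.01% below potential → gap = -4.01.
R^T_t = 2.61 + 6.75 + 0.5 × (6.75 − 2.47) + 1 × (-4.01)
   = 2.61 + 6.75 + 2.14 − 4.01 = 7.49
R_t = 0.63 × 8.68 + 0.37 × 7.49 = 5.4684 + 2.7713 = 8.24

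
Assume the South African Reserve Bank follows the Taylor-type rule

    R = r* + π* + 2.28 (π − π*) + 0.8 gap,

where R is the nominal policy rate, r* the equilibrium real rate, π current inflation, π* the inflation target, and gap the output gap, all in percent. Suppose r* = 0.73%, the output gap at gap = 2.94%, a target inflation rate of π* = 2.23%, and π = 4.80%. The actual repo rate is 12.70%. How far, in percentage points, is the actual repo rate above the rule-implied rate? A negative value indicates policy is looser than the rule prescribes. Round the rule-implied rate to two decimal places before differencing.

1.53 pp

R = 0.73 + 2.23 + 2.28 × (4.80 − 2.23) + 0.8 × 2.94
   = 0.73 + 2.23 + 5.8596 + 2.352 = 11.17
Deviation = 12.70 − 11.17 = 1.53 pp.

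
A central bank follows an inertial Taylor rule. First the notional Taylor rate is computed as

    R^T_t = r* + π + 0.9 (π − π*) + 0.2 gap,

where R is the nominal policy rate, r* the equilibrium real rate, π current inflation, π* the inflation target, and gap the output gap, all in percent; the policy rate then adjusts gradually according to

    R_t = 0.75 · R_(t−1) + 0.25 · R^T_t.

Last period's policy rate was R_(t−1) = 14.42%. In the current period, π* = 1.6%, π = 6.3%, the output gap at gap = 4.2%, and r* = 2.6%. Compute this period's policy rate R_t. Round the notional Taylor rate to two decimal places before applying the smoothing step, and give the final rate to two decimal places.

14.31%

R^T_t = 2.6 + 6.3 + 0.9 × (6.3 − 1.6) + 0.2 × 4.2
   = 2.6 + 6.3 + 4.23 + 0.84 = 13.97
R_t = 0.75 × 14.42 + 0.25 × 13.97 = 10.815 + 3.4925 = 14.31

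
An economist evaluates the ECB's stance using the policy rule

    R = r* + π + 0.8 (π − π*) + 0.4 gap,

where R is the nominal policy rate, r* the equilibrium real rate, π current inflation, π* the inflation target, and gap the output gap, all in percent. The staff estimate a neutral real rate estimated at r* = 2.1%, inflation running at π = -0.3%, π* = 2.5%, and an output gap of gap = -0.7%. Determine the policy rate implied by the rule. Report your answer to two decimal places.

R = 2.1 + (-0.3) + 0.8 × (-0.3 − 2.5) + 0.4 × (-0.7)
   = 2.1 − 0.3 − 2.24 − 0.28 = -0.72

-0.72%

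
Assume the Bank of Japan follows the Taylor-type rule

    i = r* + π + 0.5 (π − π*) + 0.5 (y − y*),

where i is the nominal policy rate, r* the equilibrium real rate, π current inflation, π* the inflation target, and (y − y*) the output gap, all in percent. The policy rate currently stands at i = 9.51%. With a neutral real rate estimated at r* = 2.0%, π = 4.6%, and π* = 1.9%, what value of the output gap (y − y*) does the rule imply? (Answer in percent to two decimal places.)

3.12%

0.5 (y − y*) = 9.51 − 2.0 − 4.6 − 0.5 × (4.6 − 1.9) = 1.56
(y − y*) = 1.56 / 0.5 = 3.12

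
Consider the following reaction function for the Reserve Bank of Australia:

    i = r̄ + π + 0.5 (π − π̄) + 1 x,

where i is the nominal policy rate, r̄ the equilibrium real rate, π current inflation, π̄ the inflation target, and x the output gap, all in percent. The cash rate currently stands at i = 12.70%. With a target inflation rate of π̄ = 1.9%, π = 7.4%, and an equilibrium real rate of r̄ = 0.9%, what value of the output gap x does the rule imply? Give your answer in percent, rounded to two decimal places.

1 x = 12.70 − 0.9 − 7.4 − 0.5 × (7.4 − 1.9) = 1.65
x = 1.65 / 1 = 1.65

1.65%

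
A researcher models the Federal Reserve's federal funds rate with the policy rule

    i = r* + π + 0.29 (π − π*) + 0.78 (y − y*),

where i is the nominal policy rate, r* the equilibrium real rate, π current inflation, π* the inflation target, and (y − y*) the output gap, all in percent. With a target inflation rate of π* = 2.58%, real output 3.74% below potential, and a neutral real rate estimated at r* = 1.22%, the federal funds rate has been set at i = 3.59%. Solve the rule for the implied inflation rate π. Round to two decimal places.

4.68%

Output 3.74% below potential → (y − y*) = -3.74.
Collecting π: i = r* + (1 + 0.29) π − 0.29 π* + 0.78 (y − y*)
1.29 π = 3.59 − 1.22 + 0.29 × 2.58 − 0.78 × (-3.74) = 6.0354
π = 6.0354 / 1.29 = 4.68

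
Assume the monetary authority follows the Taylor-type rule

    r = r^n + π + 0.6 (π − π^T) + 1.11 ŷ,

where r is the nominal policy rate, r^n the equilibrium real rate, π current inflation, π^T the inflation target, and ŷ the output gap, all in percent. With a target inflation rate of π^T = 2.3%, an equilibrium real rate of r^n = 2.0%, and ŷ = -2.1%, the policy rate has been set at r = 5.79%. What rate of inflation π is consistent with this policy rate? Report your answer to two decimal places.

Collecting π: r = r^n + (1 + 0.6) π − 0.6 π^T + 1.11 ŷ
1.6 π = 5.79 − 2.0 + 0.6 × 2.3 − 1.11 × (-2.1) = 7.501
π = 7.501 / 1.6 = 4.69

4.69%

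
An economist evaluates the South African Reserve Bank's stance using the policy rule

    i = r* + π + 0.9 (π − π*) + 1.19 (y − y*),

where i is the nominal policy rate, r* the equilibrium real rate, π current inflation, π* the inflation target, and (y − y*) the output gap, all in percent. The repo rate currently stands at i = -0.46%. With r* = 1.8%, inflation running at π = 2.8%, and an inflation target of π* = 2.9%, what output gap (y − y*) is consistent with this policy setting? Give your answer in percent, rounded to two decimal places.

1.19 (y − y*) = -0.46 − 1.8 − 2.8 − 0.9 × (2.8 − 2.9) = -4.97
(y − y*) = -4.97 / 1.19 = -4.18

-4.18%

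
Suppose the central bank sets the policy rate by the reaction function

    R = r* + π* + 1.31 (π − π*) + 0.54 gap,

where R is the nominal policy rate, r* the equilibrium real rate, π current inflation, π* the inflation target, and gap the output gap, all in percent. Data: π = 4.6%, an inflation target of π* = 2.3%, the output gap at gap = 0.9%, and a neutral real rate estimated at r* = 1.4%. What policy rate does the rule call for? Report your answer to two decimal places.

7.20%

R = 1.4 + 2.3 + 1.31 × (4.6 − 2.3) + 0.54 × 0.9
   = 1.4 + 2.3 + 3.013 + 0.486 = 7.20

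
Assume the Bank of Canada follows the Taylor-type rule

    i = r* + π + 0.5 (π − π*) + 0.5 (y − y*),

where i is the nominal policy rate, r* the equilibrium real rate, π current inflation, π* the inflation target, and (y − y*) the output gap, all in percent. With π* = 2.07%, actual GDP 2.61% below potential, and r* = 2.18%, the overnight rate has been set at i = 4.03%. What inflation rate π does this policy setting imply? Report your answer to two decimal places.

2.79%

Output 2.61% below potential → (y − y*) = -2.61.
Collecting π: i = r* + (1 + 0.5) π − 0.5 π* + 0.5 (y − y*)
1.5 π = 4.03 − 2.18 + 0.5 × 2.07 − 0.5 × (-2.61) = 4.19
π = 4.19 / 1.5 = 2.79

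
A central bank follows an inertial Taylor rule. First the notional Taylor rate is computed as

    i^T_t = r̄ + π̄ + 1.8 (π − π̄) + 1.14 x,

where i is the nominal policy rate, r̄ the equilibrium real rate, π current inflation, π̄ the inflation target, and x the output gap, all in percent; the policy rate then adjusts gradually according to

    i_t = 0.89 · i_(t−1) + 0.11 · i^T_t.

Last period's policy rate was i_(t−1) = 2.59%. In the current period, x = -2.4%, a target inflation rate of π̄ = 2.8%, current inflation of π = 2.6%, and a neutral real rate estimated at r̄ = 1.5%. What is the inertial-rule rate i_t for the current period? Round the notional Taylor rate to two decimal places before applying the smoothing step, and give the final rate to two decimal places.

i^T_t = 1.5 + 2.8 + 1.8 × (2.6 − 2.8) + 1.14 × (-2.4)
   = 1.5 + 2.8 − 0.36 − 2.736 = 1.20
i_t = 0.89 × 2.59 + 0.11 × 1.20 = 2.3051 + 0.132 = 2.44

2.44%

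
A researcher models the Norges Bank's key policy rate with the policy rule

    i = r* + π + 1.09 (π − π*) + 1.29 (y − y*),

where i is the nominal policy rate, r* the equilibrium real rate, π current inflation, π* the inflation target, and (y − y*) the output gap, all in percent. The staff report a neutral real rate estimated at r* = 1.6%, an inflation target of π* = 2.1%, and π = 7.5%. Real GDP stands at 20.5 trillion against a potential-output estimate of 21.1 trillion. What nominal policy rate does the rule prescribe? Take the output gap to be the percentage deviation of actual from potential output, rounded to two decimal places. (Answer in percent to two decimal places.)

Output gap = 100 × (20.5 − 21.1) / 21.1 = -2.84%.
i = 1.60 + 7.50 + 1.09 × (7.50 − 2.10) + 1.29 × (-2.84)
   = 1.60 + 7.5 + 5.886 − 3.6636 = 11.32

11.32%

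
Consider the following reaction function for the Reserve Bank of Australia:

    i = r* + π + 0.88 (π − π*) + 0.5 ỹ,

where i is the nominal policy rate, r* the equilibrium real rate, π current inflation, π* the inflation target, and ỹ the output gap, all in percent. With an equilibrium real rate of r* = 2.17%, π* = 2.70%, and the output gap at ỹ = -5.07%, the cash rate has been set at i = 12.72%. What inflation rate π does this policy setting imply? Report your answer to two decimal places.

Collecting π: i = r* + (1 + 0.88) π − 0.88 π* + 0.5 ỹ
1.88 π = 12.72 − 2.17 + 0.88 × 2.70 − 0.5 × (-5.07) = 15.461
π = 15.461 / 1.88 = 8.22

8.22%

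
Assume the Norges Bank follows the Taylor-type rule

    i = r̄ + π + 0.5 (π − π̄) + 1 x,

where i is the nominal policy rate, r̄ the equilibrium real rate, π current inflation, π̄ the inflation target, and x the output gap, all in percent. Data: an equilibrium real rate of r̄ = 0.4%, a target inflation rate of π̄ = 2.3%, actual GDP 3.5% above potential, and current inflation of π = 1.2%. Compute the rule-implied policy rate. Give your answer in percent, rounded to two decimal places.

Output 3.5% above potential → x = 3.5.
i = 0.4 + 1.2 + 0.5 × (1.2 − 2.3) + 1 × 3.5
   = 0.4 + 1.2 − 0.55 + 3.5 = 4.55

4.55%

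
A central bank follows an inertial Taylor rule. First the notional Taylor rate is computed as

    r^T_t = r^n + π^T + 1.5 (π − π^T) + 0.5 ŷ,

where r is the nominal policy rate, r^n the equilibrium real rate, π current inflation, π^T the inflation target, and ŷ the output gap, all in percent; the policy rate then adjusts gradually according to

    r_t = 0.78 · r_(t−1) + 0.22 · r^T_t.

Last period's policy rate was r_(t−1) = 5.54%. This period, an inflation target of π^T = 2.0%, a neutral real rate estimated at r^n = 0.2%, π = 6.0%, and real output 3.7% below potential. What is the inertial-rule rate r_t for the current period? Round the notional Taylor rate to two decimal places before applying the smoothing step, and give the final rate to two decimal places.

5.72%

Output 3.7% below potential → ŷ = -3.7.
r^T_t = 0.2 + 2.0 + 1.5 × (6.0 − 2.0) + 0.5 × (-3.7)
   = 0.2 + 2 + 6 − 1.85 = 6.35
r_t = 0.78 × 5.54 + 0.22 × 6.35 = 4.3212 + 1.397 = 5.72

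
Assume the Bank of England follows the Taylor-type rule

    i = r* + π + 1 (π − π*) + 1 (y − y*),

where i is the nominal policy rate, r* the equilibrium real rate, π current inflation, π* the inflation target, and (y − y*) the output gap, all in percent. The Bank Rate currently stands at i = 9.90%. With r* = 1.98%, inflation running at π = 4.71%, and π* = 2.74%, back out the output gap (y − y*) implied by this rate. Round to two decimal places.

1 (y − y*) = 9.90 − 1.98 − 4.71 − 1 × (4.71 − 2.74) = 1.24
(y − y*) = 1.24 / 1 = 1.24

1.24%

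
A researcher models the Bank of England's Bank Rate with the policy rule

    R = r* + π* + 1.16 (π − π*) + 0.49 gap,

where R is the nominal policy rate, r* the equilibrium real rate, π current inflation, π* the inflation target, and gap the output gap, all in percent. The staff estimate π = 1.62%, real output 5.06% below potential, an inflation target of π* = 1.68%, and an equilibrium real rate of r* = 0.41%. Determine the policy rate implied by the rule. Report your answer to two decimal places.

-0.46%

Output 5.06% below potential → gap = -5.06.
R = 0.41 + 1.68 + 1.16 × (1.62 − 1.68) + 0.49 × (-5.06)
   = 0.41 + 1.68 − 0.0696 − 2.4794 = -0.46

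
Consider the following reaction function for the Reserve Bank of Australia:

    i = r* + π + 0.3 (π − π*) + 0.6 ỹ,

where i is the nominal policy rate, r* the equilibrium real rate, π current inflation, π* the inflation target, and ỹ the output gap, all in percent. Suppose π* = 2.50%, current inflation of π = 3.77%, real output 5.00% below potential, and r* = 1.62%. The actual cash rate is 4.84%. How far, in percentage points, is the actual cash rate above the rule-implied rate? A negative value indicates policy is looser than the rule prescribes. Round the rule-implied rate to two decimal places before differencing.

2.07 pp

Output 5.00% below potential → ỹ = -5.00.
i = 1.62 + 3.77 + 0.3 × (3.77 − 2.50) + 0.6 × (-5.00)
   = 1.62 + 3.77 + 0.381 − 3 = 2.77
Deviation = 4.84 − 2.77 = 2.07 pp.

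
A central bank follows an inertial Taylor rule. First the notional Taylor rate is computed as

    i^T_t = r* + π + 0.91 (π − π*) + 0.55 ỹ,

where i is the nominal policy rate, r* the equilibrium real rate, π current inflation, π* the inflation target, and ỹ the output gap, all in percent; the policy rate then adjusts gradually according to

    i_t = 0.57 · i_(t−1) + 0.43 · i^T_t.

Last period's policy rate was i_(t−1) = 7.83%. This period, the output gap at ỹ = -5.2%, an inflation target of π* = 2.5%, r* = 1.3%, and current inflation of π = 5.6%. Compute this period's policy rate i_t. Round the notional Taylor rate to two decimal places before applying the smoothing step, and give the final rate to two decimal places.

i^T_t = 1.3 + 5.6 + 0.91 × (5.6 − 2.5) + 0.55 × (-5.2)
   = 1.3 + 5.6 + 2.821 − 2.86 = 6.86
i_t = 0.57 × 7.83 + 0.43 × 6.86 = 4.4631 + 2.9498 = 7.41

7.41%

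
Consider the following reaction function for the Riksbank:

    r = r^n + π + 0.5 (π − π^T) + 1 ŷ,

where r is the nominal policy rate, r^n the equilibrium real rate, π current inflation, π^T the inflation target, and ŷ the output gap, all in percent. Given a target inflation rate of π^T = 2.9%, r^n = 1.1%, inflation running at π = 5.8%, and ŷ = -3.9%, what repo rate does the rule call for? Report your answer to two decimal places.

r = 1.1 + 5.8 + 0.5 × (5.8 − 2.9) + 1 × (-3.9)
   = 1.1 + 5.8 + 1.45 − 3.9 = 4.45

4.45%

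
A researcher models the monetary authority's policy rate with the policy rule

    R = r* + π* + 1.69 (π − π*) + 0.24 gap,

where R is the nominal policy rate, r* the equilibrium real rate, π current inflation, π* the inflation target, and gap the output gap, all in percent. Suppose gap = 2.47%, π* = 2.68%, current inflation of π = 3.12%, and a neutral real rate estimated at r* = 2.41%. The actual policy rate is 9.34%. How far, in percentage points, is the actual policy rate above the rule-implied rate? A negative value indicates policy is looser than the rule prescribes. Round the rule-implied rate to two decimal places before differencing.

R = 2.41 + 2.68 + 1.69 × (3.12 − 2.68) + 0.24 × 2.47
   = 2.41 + 2.68 + 0.7436 + 0.5928 = 6.43
Deviation = 9.34 − 6.43 = 2.91 pp.

2.91 pp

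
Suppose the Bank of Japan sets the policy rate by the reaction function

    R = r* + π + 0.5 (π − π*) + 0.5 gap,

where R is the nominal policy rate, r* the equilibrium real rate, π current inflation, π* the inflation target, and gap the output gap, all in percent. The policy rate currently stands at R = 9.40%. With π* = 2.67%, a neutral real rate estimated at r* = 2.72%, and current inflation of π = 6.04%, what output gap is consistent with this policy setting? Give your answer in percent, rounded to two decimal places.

0.5 gap = 9.40 − 2.72 − 6.04 − 0.5 × (6.04 − 2.67) = -1.045
gap = -1.045 / 0.5 = -2.09

-2.09%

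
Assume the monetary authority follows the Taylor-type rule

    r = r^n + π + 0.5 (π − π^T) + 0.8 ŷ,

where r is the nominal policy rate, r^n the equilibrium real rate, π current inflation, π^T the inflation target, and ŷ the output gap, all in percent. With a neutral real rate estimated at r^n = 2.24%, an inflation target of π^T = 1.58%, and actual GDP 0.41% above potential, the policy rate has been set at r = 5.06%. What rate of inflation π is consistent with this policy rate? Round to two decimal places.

2.19%

Output 0.41% above potential → ŷ = 0.41.
Collecting π: r = r^n + (1 + 0.5) π − 0.5 π^T + 0.8 ŷ
1.5 π = 5.06 − 2.24 + 0.5 × 1.58 − 0.8 × 0.41 = 3.282
π = 3.282 / 1.5 = 2.19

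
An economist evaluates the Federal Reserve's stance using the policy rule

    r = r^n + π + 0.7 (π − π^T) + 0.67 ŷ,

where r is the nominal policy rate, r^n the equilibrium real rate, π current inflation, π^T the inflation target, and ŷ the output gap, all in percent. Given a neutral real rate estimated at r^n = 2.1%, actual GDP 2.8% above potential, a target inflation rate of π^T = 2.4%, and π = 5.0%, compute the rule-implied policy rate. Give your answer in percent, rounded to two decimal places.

10.80%

Output 2.8% above potential → ŷ = 2.8.
r = 2.1 + 5.0 + 0.7 × (5.0 − 2.4) + 0.67 × 2.8
   = 2.1 + 5 + 1.82 + 1.876 = 10.80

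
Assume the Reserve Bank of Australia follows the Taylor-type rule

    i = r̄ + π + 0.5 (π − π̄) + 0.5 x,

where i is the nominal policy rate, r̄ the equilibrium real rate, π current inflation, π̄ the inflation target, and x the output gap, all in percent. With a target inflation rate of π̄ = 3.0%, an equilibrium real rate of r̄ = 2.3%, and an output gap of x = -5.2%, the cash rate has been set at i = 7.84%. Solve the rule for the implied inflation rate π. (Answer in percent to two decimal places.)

Collecting π: i = r̄ + (1 + 0.5) π − 0.5 π̄ + 0.5 x
1.5 π = 7.84 − 2.3 + 0.5 × 3.0 − 0.5 × (-5.2) = 9.64
π = 9.64 / 1.5 = 6.43

6.43%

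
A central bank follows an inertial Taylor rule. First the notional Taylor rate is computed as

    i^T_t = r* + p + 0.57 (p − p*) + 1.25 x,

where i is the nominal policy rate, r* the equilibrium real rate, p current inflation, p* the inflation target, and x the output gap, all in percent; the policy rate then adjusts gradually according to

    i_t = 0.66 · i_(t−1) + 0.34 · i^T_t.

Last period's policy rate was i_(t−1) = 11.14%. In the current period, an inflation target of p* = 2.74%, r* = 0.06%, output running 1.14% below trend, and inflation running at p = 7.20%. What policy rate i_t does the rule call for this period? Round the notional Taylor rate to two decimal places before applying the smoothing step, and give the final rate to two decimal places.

Output 1.14% below potential → x = -1.14.
i^T_t = 0.06 + 7.20 + 0.57 × (7.20 − 2.74) + 1.25 × (-1.14)
   = 0.06 + 7.2 + 2.5422 − 1.425 = 8.38
i_t = 0.66 × 11.14 + 0.34 × 8.38 = 7.3524 + 2.8492 = 10.20

10.20%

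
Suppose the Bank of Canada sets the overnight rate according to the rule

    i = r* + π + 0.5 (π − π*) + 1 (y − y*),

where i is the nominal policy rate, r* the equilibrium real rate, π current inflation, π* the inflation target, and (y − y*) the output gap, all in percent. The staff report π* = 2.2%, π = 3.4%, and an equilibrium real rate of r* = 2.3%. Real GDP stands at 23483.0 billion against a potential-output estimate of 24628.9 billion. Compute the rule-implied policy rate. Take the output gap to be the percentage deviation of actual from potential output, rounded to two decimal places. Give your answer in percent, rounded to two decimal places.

Output gap = 100 × (23483.0 − 24628.9) / 24628.9 = -4.65%.
i = 2.30 + 3.40 + 0.5 × (3.40 − 2.20) + 1 × (-4.65)
   = 2.30 + 3.4 + 0.6 − 4.65 = 1.65

1.65%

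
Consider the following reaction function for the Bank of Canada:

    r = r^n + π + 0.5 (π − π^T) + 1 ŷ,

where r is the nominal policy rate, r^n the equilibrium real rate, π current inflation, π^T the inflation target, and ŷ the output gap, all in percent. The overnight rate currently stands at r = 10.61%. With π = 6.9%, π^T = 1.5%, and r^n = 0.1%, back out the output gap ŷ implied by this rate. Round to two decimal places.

0.91%

1 ŷ = 10.61 − 0.1 − 6.9 − 0.5 × (6.9 − 1.5) = 0.91
ŷ = 0.91 / 1 = 0.91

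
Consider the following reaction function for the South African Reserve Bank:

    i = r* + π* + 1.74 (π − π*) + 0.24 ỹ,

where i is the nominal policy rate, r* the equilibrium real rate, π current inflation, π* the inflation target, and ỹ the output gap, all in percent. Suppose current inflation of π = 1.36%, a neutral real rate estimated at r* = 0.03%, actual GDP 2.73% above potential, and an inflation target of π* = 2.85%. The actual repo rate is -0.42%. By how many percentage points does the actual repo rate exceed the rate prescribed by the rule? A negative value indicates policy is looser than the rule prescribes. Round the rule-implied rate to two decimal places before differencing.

-1.36 pp

Output 2.73% above potential → ỹ = 2.73.
i = 0.03 + 2.85 + 1.74 × (1.36 − 2.85) + 0.24 × 2.73
   = 0.03 + 2.85 − 2.5926 + 0.6552 = 0.94
Deviation = -0.42 − 0.94 = -1.36 pp.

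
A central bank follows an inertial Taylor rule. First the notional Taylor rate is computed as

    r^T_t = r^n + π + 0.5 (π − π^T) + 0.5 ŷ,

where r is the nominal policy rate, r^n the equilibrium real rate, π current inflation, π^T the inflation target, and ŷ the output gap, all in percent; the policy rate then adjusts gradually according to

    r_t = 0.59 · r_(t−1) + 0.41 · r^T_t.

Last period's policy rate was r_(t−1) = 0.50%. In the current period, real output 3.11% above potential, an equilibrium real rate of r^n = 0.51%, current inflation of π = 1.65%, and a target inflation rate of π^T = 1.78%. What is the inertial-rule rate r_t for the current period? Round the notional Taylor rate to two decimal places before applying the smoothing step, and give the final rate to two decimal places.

Output 3.11% above potential → ŷ = 3.11.
r^T_t = 0.51 + 1.65 + 0.5 × (1.65 − 1.78) + 0.5 × 3.11
   = 0.51 + 1.65 − 0.065 + 1.555 = 3.65
r_t = 0.59 × 0.50 + 0.41 × 3.65 = 0.295 + 1.4965 = 1.79

1.79%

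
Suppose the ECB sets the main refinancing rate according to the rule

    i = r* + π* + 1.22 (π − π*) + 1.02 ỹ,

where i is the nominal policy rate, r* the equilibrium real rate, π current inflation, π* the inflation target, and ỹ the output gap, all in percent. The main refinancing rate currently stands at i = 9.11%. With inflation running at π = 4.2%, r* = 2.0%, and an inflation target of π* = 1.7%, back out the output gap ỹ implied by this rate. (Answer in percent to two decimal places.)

1.02 ỹ = 9.11 − 2.0 − 1.7 − 1.22 × (4.2 − 1.7) = 2.36
ỹ = 2.36 / 1.02 = 2.31

2.31%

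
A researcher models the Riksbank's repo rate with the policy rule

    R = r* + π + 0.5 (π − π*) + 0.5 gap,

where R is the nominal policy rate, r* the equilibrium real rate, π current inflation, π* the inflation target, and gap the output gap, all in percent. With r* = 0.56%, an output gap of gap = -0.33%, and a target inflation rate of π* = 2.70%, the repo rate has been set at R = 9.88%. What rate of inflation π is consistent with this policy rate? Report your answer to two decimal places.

7.22%

Collecting π: R = r* + (1 + 0.5) π − 0.5 π* + 0.5 gap
1.5 π = 9.88 − 0.56 + 0.5 × 2.70 − 0.5 × (-0.33) = 10.835
π = 10.835 / 1.5 = 7.22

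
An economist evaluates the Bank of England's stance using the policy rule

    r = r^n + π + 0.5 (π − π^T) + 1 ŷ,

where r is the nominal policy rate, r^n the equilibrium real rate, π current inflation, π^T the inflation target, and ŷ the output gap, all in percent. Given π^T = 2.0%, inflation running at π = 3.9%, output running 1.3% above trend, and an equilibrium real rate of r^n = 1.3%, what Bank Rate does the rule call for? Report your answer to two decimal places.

7.45%

Output 1.3% above potential → ŷ = 1.3.
r = 1.3 + 3.9 + 0.5 × (3.9 − 2.0) + 1 × 1.3
   = 1.3 + 3.9 + 0.95 + 1.3 = 7.45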